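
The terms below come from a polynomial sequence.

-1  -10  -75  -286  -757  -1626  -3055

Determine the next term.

-5230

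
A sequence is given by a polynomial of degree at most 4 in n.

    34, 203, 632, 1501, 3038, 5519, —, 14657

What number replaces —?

9268

Using the first 6 terms:
First differences: 169, 429, 869, 1537, 2481
Second differences: 260, 440, 668, 944
Third differences: 180, 228, 276
Fourth differences: 48, 48
Constant fourth difference = 48.
Extend forward: 276 + 48 = 324;  944 + 324 = 1268;  2481 + 1268 = 3749;  5519 + 3749 = 9268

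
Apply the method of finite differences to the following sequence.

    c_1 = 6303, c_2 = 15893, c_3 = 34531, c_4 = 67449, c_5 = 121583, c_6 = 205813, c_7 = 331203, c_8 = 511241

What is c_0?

1993

First differences: 9590  18638  32918  54134  84230  125390  180038
Second differences: 9048  14280  21216  30096  41160  54648
Third differences: 5232  6936  8880  11064  13488
Fourth differences: 1704  1944  2184  2424
Fifth differences: 240  240  240
The fifth differences are constant at 240.
Work back: 1704 − 240 = 1464;  5232 − 1464 = 3768;  9048 − 3768 = 5280;  9590 − 5280 = 4310;  6303 − 4310 = 1993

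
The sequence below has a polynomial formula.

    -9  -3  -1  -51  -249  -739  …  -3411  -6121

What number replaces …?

-1713

Using the first 6 terms:
6, 2, -50, -198, -490
-4, -52, -148, -292
-48, -96, -144
-48, -48
Constant fourth difference = -48.
Extend forward: -144 − 48 = -192;  -292 − 192 = -484;  -490 − 484 = -974;  -739 − 974 = -1713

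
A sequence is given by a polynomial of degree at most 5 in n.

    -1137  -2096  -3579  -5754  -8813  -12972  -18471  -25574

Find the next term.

Δ: -959, -1483, -2175, -3059, -4159, -5499, -7103
Δ²: -524, -692, -884, -1100, -1340, -1604
Δ³: -168, -192, -216, -240, -264
Δ⁴: -24, -24, -24, -24
Constant fourth difference = -24, so extend:
-264 − 24 = -288;  -1604 − 288 = -1892;  -7103 − 1892 = -8995;  -25574 − 8995 = -34569

-34569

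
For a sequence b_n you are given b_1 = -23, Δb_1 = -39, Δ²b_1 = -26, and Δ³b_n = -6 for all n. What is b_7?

Build the table forward from the leading diagonal:
Third differences: -6  -6  -6  -6  -6  -6  -6
Second differences: -26  -32  -38  -44  -50  -56  -62
First differences: -39  -65  -97  -135  -179  -229  -285
b: -23  -62  -127  -224  -359  -538  -767

-767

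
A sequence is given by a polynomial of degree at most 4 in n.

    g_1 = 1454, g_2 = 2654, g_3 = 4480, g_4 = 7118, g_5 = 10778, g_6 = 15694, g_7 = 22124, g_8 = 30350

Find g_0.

718

1200  1826  2638  3660  4916  6430  8226
626  812  1022  1256  1514  1796
186  210  234  258  282
24  24  24  24
The fourth differences are constant at 24.
Work back: 186 − 24 = 162;  626 − 162 = 464;  1200 − 464 = 736;  1454 − 736 = 718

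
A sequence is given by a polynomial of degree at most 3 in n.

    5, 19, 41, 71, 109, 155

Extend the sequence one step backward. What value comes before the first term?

Δ: 14, 22, 30, 38, 46
Δ²: 8, 8, 8, 8
The second differences are constant at 8.
Work back: 14 − 8 = 6;  5 − 6 = -1

-1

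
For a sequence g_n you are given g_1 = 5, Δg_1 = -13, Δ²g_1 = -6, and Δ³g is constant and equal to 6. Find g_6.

Build the table forward from the leading diagonal:
Δ³: 6  6  6  6  6  6
Δ²: -6  0  6  12  18  24
Δ: -13  -19  -19  -13  -1  17
g: 5  -8  -27  -46  -59  -60

-60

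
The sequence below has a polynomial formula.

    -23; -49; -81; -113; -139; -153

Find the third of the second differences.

6

D1: -26, -32, -32, -26, -14
D2: -6, 0, 6, 12
D3: 6, 6, 6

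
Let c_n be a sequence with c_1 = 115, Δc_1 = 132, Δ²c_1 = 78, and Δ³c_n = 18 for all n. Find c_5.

1183

Build the table forward from the leading diagonal:
Third differences: 18, 18, 18, 18, 18
Second differences: 78, 96, 114, 132, 150
First differences: 132, 210, 306, 420, 552
c: 115, 247, 457, 763, 1183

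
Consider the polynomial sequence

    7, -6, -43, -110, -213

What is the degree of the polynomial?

Δ: -13, -37, -67, -103
Δ²: -24, -30, -36
Δ³: -6, -6
The third differences are constant, so the polynomial has degree 3.

3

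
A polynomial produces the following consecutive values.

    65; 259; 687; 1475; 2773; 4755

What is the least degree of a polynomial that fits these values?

4

194, 428, 788, 1298, 1982
234, 360, 510, 684
126, 150, 174
24, 24
The fourth differences are constant, so the polynomial has degree 4.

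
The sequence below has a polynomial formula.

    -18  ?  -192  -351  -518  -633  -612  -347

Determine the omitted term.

Using the last 6 terms:
D1: -159  -167  -115  21  265
D2: -8  52  136  244
D3: 60  84  108
D4: 24  24
Constant fourth difference = 24.
Extend backward: 60 − 24 = 36;  -8 − 36 = -44;  -159 + 44 = -115;  -192 + 115 = -77

-77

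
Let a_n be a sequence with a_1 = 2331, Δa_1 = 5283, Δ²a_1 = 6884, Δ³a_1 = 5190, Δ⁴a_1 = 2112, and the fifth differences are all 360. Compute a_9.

695987

Build the table forward from the leading diagonal:
Δ⁵: 360  360  360  360  360  360  360  360  360
Δ⁴: 2112  2472  2832  3192  3552  3912  4272  4632  4992
Δ³: 5190  7302  9774  12606  15798  19350  23262  27534  32166
Δ²: 6884  12074  19376  29150  41756  57554  76904  100166  127700
Δ: 5283  12167  24241  43617  72767  114523  172077  248981  349147
a: 2331  7614  19781  44022  87639  160406  274929  447006  695987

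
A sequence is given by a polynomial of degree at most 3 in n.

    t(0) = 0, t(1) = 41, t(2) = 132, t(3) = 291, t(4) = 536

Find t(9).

First differences: 41  91  159  245
Second differences: 50  68  86
Third differences: 18  18
The third differences are constant (18).
86 + 18 = 104;  245 + 104 = 349;  536 + 349 = 885
104 + 18 = 122;  349 + 122 = 471;  885 + 471 = 1356
122 + 18 = 140;  471 + 140 = 611;  1356 + 611 = 1967
140 + 18 = 158;  611 + 158 = 769;  1967 + 769 = 2736
158 + 18 = 176;  769 + 176 = 945;  2736 + 945 = 3681

3681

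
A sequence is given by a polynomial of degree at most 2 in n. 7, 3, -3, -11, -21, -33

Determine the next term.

First differences: -4, -6, -8, -10, -12
Second differences: -2, -2, -2, -2
Second differences constant at -2.
-12 − 2 = -14;  -33 − 14 = -47

-47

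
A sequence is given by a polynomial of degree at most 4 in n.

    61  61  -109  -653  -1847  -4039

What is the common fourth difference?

-72

Δ: 0, -170, -544, -1194, -2192
Δ²: -170, -374, -650, -998
Δ³: -204, -276, -348
Δ⁴: -72, -72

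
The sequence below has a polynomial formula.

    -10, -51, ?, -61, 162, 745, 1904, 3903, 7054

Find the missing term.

Using the last 6 terms:
D1: 223  583  1159  1999  3151
D2: 360  576  840  1152
D3: 216  264  312
D4: 48  48
Constant fourth difference = 48.
Extend backward: 216 − 48 = 168;  360 − 168 = 192;  223 − 192 = 31;  -61 − 31 = -92

-92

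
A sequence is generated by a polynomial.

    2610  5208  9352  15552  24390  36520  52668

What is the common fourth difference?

72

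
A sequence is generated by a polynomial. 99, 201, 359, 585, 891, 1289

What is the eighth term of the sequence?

102 , 158 , 226 , 306 , 398
56 , 68 , 80 , 92
12 , 12 , 12
Third differences constant at 12.
92 + 12 = 104;  398 + 104 = 502;  1289 + 502 = 1791
104 + 12 = 116;  502 + 116 = 618;  1791 + 618 = 2409

2409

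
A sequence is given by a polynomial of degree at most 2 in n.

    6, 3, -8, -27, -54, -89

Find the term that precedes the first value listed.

Δ: -3  -11  -19  -27  -35
Δ²: -8  -8  -8  -8
The second differences are constant at -8.
Work back: -3 + 8 = 5;  6 − 5 = 1

1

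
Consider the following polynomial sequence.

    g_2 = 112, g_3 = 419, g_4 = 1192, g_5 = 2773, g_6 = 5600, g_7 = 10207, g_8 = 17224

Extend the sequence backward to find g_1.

307  773  1581  2827  4607  7017
466  808  1246  1780  2410
342  438  534  630
96  96  96
The fourth differences are constant at 96.
Work back: 342 − 96 = 246;  466 − 246 = 220;  307 − 220 = 87;  112 − 87 = 25

25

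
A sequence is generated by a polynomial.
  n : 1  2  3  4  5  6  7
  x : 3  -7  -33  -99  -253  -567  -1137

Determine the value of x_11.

Δ: -10 , -26 , -66 , -154 , -314 , -570
Δ²: -16 , -40 , -88 , -160 , -256
Δ³: -24 , -48 , -72 , -96
Δ⁴: -24 , -24 , -24
The fourth differences are constant (-24).
-96 − 24 = -120;  -256 − 120 = -376;  -570 − 376 = -946;  -1137 − 946 = -2083
-120 − 24 = -144;  -376 − 144 = -520;  -946 − 520 = -1466;  -2083 − 1466 = -3549
-144 − 24 = -168;  -520 − 168 = -688;  -1466 − 688 = -2154;  -3549 − 2154 = -5703
-168 − 24 = -192;  -688 − 192 = -880;  -2154 − 880 = -3034;  -5703 − 3034 = -8737

-8737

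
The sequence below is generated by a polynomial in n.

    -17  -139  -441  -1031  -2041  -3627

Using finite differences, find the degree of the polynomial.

4

First differences: -122, -302, -590, -1010, -1586
Second differences: -180, -288, -420, -576
Third differences: -108, -132, -156
Fourth differences: -24, -24
The fourth differences are constant, so the polynomial has degree 4.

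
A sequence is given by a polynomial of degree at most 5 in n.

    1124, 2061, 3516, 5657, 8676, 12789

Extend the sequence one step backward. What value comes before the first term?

561

First differences: 937  1455  2141  3019  4113
Second differences: 518  686  878  1094
Third differences: 168  192  216
Fourth differences: 24  24
The fourth differences are constant at 24.
Work back: 168 − 24 = 144;  518 − 144 = 374;  937 − 374 = 563;  1124 − 563 = 561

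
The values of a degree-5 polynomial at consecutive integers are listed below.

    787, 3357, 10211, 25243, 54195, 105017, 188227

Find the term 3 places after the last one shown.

Δ: 2570, 6854, 15032, 28952, 50822, 83210
Δ²: 4284, 8178, 13920, 21870, 32388
Δ³: 3894, 5742, 7950, 10518
Δ⁴: 1848, 2208, 2568
Δ⁵: 360, 360
Constant fifth difference = 360, so extend:
2568 + 360 = 2928;  10518 + 2928 = 13446;  32388 + 13446 = 45834;  83210 + 45834 = 129044;  188227 + 129044 = 317271
2928 + 360 = 3288;  13446 + 3288 = 16734;  45834 + 16734 = 62568;  129044 + 62568 = 191612;  317271 + 191612 = 508883
3288 + 360 = 3648;  16734 + 3648 = 20382;  62568 + 20382 = 82950;  191612 + 82950 = 274562;  508883 + 274562 = 783445

783445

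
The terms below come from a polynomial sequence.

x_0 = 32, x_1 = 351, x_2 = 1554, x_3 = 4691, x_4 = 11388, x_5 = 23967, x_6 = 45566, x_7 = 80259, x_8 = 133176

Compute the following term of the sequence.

210623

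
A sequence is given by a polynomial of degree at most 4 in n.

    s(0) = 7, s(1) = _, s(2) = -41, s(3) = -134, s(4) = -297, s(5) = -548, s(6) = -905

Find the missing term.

0

Using the last 5 terms:
First differences: -93, -163, -251, -357
Second differences: -70, -88, -106
Third differences: -18, -18
Constant third difference = -18.
Extend backward: -70 + 18 = -52;  -93 + 52 = -41;  -41 + 41 = 0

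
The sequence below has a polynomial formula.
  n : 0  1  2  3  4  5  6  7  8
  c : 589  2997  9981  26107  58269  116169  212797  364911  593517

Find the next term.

924349

First differences: 2408  6984  16126  32162  57900  96628  152114  228606
Second differences: 4576  9142  16036  25738  38728  55486  76492
Third differences: 4566  6894  9702  12990  16758  21006
Fourth differences: 2328  2808  3288  3768  4248
Fifth differences: 480  480  480  480
Fifth differences constant at 480.
4248 + 480 = 4728;  21006 + 4728 = 25734;  76492 + 25734 = 102226;  228606 + 102226 = 330832;  593517 + 330832 = 924349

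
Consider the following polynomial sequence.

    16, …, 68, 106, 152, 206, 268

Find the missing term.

Using the last 5 terms:
38, 46, 54, 62
8, 8, 8
Constant second difference = 8.
Extend backward: 38 − 8 = 30;  68 − 30 = 38

38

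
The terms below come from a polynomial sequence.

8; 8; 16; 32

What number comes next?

56

D1: 0 , 8 , 16
D2: 8 , 8
Constant second difference = 8, so extend:
16 + 8 = 24;  32 + 24 = 56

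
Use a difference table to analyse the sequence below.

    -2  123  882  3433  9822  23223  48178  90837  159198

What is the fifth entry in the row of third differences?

6150

First differences: 125, 759, 2551, 6389, 13401, 24955, 42659, 68361
Second differences: 634, 1792, 3838, 7012, 11554, 17704, 25702
Third differences: 1158, 2046, 3174, 4542, 6150, 7998
Fourth differences: 888, 1128, 1368, 1608, 1848
Fifth differences: 240, 240, 240, 240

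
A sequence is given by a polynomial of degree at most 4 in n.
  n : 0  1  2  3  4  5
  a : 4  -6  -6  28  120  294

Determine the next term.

574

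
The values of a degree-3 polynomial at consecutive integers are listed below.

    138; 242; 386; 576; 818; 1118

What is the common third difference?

First differences: 104, 144, 190, 242, 300
Second differences: 40, 46, 52, 58
Third differences: 6, 6, 6

6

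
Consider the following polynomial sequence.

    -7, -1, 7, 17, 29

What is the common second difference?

Δ: 6, 8, 10, 12
Δ²: 2, 2, 2

2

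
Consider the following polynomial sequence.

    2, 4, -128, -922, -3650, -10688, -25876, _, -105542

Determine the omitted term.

-54878

Using the first 7 terms:
2  -132  -794  -2728  -7038  -15188
-134  -662  -1934  -4310  -8150
-528  -1272  -2376  -3840
-744  -1104  -1464
-360  -360
Constant fifth difference = -360.
Extend forward: -1464 − 360 = -1824;  -3840 − 1824 = -5664;  -8150 − 5664 = -13814;  -15188 − 13814 = -29002;  -25876 − 29002 = -54878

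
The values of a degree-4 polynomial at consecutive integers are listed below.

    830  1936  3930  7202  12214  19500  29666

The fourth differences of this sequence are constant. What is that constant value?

D1: 1106, 1994, 3272, 5012, 7286, 10166
D2: 888, 1278, 1740, 2274, 2880
D3: 390, 462, 534, 606
D4: 72, 72, 72

72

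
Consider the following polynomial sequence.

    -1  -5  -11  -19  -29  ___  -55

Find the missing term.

Using the first 5 terms:
Δ: -4, -6, -8, -10
Δ²: -2, -2, -2
Constant second difference = -2.
Extend forward: -10 − 2 = -12;  -29 − 12 = -41

-41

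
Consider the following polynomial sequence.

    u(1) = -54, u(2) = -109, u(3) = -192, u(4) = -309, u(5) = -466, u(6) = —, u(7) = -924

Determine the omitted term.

-669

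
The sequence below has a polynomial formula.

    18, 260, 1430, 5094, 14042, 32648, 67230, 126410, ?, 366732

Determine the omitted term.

221474

Using the first 8 terms:
Δ: 242, 1170, 3664, 8948, 18606, 34582, 59180
Δ²: 928, 2494, 5284, 9658, 15976, 24598
Δ³: 1566, 2790, 4374, 6318, 8622
Δ⁴: 1224, 1584, 1944, 2304
Δ⁵: 360, 360, 360
Constant fifth difference = 360.
Extend forward: 2304 + 360 = 2664;  8622 + 2664 = 11286;  24598 + 11286 = 35884;  59180 + 35884 = 95064;  126410 + 95064 = 221474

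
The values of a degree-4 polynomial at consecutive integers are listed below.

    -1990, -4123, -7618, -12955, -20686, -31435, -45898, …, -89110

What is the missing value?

-64843

Using the first 7 terms:
Δ: -2133, -3495, -5337, -7731, -10749, -14463
Δ²: -1362, -1842, -2394, -3018, -3714
Δ³: -480, -552, -624, -696
Δ⁴: -72, -72, -72
Constant fourth difference = -72.
Extend forward: -696 − 72 = -768;  -3714 − 768 = -4482;  -14463 − 4482 = -18945;  -45898 − 18945 = -64843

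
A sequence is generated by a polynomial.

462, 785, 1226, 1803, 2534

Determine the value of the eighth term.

5831

D1: 323, 441, 577, 731
D2: 118, 136, 154
D3: 18, 18
Constant third difference = 18, so extend:
154 + 18 = 172;  731 + 172 = 903;  2534 + 903 = 3437
172 + 18 = 190;  903 + 190 = 1093;  3437 + 1093 = 4530
190 + 18 = 208;  1093 + 208 = 1301;  4530 + 1301 = 5831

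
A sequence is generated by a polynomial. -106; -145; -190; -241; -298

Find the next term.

-361

D1: -39  -45  -51  -57
D2: -6  -6  -6
Second differences constant at -6.
-57 − 6 = -63;  -298 − 63 = -361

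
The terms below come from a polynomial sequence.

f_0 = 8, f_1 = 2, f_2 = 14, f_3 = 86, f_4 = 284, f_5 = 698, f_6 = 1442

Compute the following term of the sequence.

D1: -6  12  72  198  414  744
D2: 18  60  126  216  330
D3: 42  66  90  114
D4: 24  24  24
Constant fourth difference = 24, so extend:
114 + 24 = 138;  330 + 138 = 468;  744 + 468 = 1212;  1442 + 1212 = 2654

2654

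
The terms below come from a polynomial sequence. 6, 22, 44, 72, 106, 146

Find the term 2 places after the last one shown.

244

16  22  28  34  40
6  6  6  6
Constant second difference = 6, so extend:
40 + 6 = 46;  146 + 46 = 192
46 + 6 = 52;  192 + 52 = 244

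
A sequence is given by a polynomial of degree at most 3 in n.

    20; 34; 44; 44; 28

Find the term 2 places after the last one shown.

-76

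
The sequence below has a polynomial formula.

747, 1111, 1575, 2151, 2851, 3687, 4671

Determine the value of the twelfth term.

12231

First differences: 364, 464, 576, 700, 836, 984
Second differences: 100, 112, 124, 136, 148
Third differences: 12, 12, 12, 12
Constant third difference = 12, so extend:
148 + 12 = 160;  984 + 160 = 1144;  4671 + 1144 = 5815
160 + 12 = 172;  1144 + 172 = 1316;  5815 + 1316 = 7131
172 + 12 = 184;  1316 + 184 = 1500;  7131 + 1500 = 8631
184 + 12 = 196;  1500 + 196 = 1696;  8631 + 1696 = 10327
196 + 12 = 208;  1696 + 208 = 1904;  10327 + 1904 = 12231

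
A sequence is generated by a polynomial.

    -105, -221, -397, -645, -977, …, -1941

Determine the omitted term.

-1405

Using the first 5 terms:
First differences: -116  -176  -248  -332
Second differences: -60  -72  -84
Third differences: -12  -12
Constant third difference = -12.
Extend forward: -84 − 12 = -96;  -332 − 96 = -428;  -977 − 428 = -1405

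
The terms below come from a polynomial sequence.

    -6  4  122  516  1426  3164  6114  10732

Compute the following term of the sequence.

10 , 118 , 394 , 910 , 1738 , 2950 , 4618
108 , 276 , 516 , 828 , 1212 , 1668
168 , 240 , 312 , 384 , 456
72 , 72 , 72 , 72
Fourth differences constant at 72.
456 + 72 = 528;  1668 + 528 = 2196;  4618 + 2196 = 6814;  10732 + 6814 = 17546

17546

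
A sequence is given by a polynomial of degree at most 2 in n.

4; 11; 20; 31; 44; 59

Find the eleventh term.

First differences: 7, 9, 11, 13, 15
Second differences: 2, 2, 2, 2
Second differences constant at 2.
15 + 2 = 17;  59 + 17 = 76
17 + 2 = 19;  76 + 19 = 95
19 + 2 = 21;  95 + 21 = 116
21 + 2 = 23;  116 + 23 = 139
23 + 2 = 25;  139 + 25 = 164

164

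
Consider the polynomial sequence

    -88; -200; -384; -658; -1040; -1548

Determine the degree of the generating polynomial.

Δ: -112, -184, -274, -382, -508
Δ²: -72, -90, -108, -126
Δ³: -18, -18, -18
The third differences are constant, so the polynomial has degree 3.

3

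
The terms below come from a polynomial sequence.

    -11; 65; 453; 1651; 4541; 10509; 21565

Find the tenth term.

117241

Δ: 76, 388, 1198, 2890, 5968, 11056
Δ²: 312, 810, 1692, 3078, 5088
Δ³: 498, 882, 1386, 2010
Δ⁴: 384, 504, 624
Δ⁵: 120, 120
The fifth differences are constant (120).
624 + 120 = 744;  2010 + 744 = 2754;  5088 + 2754 = 7842;  11056 + 7842 = 18898;  21565 + 18898 = 40463
744 + 120 = 864;  2754 + 864 = 3618;  7842 + 3618 = 11460;  18898 + 11460 = 30358;  40463 + 30358 = 70821
864 + 120 = 984;  3618 + 984 = 4602;  11460 + 4602 = 16062;  30358 + 16062 = 46420;  70821 + 46420 = 117241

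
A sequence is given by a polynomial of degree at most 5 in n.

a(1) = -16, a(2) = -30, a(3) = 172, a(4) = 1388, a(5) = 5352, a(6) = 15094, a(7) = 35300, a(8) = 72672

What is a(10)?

237962

Δ: -14 , 202 , 1216 , 3964 , 9742 , 20206 , 37372
Δ²: 216 , 1014 , 2748 , 5778 , 10464 , 17166
Δ³: 798 , 1734 , 3030 , 4686 , 6702
Δ⁴: 936 , 1296 , 1656 , 2016
Δ⁵: 360 , 360 , 360
Constant fifth difference = 360, so extend:
2016 + 360 = 2376;  6702 + 2376 = 9078;  17166 + 9078 = 26244;  37372 + 26244 = 63616;  72672 + 63616 = 136288
2376 + 360 = 2736;  9078 + 2736 = 11814;  26244 + 11814 = 38058;  63616 + 38058 = 101674;  136288 + 101674 = 237962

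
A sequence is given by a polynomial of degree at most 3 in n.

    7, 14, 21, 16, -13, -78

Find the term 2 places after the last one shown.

-364

Δ: 7 , 7 , -5 , -29 , -65
Δ²: 0 , -12 , -24 , -36
Δ³: -12 , -12 , -12
Third differences constant at -12.
-36 − 12 = -48;  -65 − 48 = -113;  -78 − 113 = -191
-48 − 12 = -60;  -113 − 60 = -173;  -191 − 173 = -364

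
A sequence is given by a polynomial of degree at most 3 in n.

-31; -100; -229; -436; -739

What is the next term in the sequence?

-1156

Δ: -69, -129, -207, -303
Δ²: -60, -78, -96
Δ³: -18, -18
Third differences constant at -18.
-96 − 18 = -114;  -303 − 114 = -417;  -739 − 417 = -1156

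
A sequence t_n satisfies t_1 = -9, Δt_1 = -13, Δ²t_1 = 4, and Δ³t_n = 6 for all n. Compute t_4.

-30

Build the table forward from the leading diagonal:
Δ³: 6  6  6  6
Δ²: 4  10  16  22
Δ: -13  -9  1  17
t: -9  -22  -31  -30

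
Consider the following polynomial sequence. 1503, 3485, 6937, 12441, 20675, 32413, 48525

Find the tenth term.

133245

First differences: 1982  3452  5504  8234  11738  16112
Second differences: 1470  2052  2730  3504  4374
Third differences: 582  678  774  870
Fourth differences: 96  96  96
The fourth differences are constant (96).
870 + 96 = 966;  4374 + 966 = 5340;  16112 + 5340 = 21452;  48525 + 21452 = 69977
966 + 96 = 1062;  5340 + 1062 = 6402;  21452 + 6402 = 27854;  69977 + 27854 = 97831
1062 + 96 = 1158;  6402 + 1158 = 7560;  27854 + 7560 = 35414;  97831 + 35414 = 133245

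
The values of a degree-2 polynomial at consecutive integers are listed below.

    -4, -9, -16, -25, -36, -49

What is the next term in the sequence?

-64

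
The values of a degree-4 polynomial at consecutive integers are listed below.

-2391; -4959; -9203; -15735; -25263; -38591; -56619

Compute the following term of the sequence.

D1: -2568, -4244, -6532, -9528, -13328, -18028
D2: -1676, -2288, -2996, -3800, -4700
D3: -612, -708, -804, -900
D4: -96, -96, -96
Constant fourth difference = -96, so extend:
-900 − 96 = -996;  -4700 − 996 = -5696;  -18028 − 5696 = -23724;  -56619 − 23724 = -80343

-80343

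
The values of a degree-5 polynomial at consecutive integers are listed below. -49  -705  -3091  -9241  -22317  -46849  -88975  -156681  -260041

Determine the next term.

D1: -656  -2386  -6150  -13076  -24532  -42126  -67706  -103360
D2: -1730  -3764  -6926  -11456  -17594  -25580  -35654
D3: -2034  -3162  -4530  -6138  -7986  -10074
D4: -1128  -1368  -1608  -1848  -2088
D5: -240  -240  -240  -240
The fifth differences are constant (-240).
-2088 − 240 = -2328;  -10074 − 2328 = -12402;  -35654 − 12402 = -48056;  -103360 − 48056 = -151416;  -260041 − 151416 = -411457

-411457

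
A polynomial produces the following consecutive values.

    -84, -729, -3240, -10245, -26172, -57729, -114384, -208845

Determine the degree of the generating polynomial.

5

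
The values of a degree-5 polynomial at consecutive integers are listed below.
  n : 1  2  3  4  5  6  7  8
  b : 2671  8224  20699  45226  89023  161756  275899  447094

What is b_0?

638

First differences: 5553, 12475, 24527, 43797, 72733, 114143, 171195
Second differences: 6922, 12052, 19270, 28936, 41410, 57052
Third differences: 5130, 7218, 9666, 12474, 15642
Fourth differences: 2088, 2448, 2808, 3168
Fifth differences: 360, 360, 360
The fifth differences are constant at 360.
Work back: 2088 − 360 = 1728;  5130 − 1728 = 3402;  6922 − 3402 = 3520;  5553 − 3520 = 2033;  2671 − 2033 = 638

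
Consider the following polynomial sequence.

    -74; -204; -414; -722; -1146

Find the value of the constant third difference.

First differences: -130, -210, -308, -424
Second differences: -80, -98, -116
Third differences: -18, -18

-18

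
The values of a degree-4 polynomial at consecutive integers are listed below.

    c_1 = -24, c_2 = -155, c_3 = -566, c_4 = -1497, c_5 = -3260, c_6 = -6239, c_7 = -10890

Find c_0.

Δ: -131, -411, -931, -1763, -2979, -4651
Δ²: -280, -520, -832, -1216, -1672
Δ³: -240, -312, -384, -456
Δ⁴: -72, -72, -72
The fourth differences are constant at -72.
Work back: -240 + 72 = -168;  -280 + 168 = -112;  -131 + 112 = -19;  -24 + 19 = -5

-5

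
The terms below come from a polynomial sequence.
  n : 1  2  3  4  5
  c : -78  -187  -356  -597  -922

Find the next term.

-1343

Δ: -109, -169, -241, -325
Δ²: -60, -72, -84
Δ³: -12, -12
The third differences are constant (-12).
-84 − 12 = -96;  -325 − 96 = -421;  -922 − 421 = -1343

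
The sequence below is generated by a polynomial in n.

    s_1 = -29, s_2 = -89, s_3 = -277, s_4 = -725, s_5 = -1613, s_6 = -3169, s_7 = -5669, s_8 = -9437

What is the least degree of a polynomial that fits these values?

4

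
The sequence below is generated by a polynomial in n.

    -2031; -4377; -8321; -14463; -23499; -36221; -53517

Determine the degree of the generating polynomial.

Δ: -2346, -3944, -6142, -9036, -12722, -17296
Δ²: -1598, -2198, -2894, -3686, -4574
Δ³: -600, -696, -792, -888
Δ⁴: -96, -96, -96
The fourth differences are constant, so the polynomial has degree 4.

4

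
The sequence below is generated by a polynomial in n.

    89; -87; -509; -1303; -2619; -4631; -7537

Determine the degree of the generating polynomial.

4

First differences: -176, -422, -794, -1316, -2012, -2906
Second differences: -246, -372, -522, -696, -894
Third differences: -126, -150, -174, -198
Fourth differences: -24, -24, -24
The fourth differences are constant, so the polynomial has degree 4.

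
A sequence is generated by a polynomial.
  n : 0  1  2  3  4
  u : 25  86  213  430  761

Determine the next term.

Δ: 61, 127, 217, 331
Δ²: 66, 90, 114
Δ³: 24, 24
Constant third difference = 24, so extend:
114 + 24 = 138;  331 + 138 = 469;  761 + 469 = 1230

1230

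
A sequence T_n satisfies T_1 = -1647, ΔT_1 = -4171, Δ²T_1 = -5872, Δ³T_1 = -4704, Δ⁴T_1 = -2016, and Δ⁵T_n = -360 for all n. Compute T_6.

-138702

Build the table forward from the leading diagonal:
D5: -360, -360, -360, -360, -360, -360
D4: -2016, -2376, -2736, -3096, -3456, -3816
D3: -4704, -6720, -9096, -11832, -14928, -18384
D2: -5872, -10576, -17296, -26392, -38224, -53152
D1: -4171, -10043, -20619, -37915, -64307, -102531
T: -1647, -5818, -15861, -36480, -74395, -138702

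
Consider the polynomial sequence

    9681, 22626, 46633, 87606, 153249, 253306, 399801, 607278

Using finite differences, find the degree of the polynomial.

12945, 24007, 40973, 65643, 100057, 146495, 207477
11062, 16966, 24670, 34414, 46438, 60982
5904, 7704, 9744, 12024, 14544
1800, 2040, 2280, 2520
240, 240, 240
The fifth differences are constant, so the polynomial has degree 5.

5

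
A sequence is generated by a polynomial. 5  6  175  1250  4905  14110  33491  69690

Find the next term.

D1: 1, 169, 1075, 3655, 9205, 19381, 36199
D2: 168, 906, 2580, 5550, 10176, 16818
D3: 738, 1674, 2970, 4626, 6642
D4: 936, 1296, 1656, 2016
D5: 360, 360, 360
Constant fifth difference = 360, so extend:
2016 + 360 = 2376;  6642 + 2376 = 9018;  16818 + 9018 = 25836;  36199 + 25836 = 62035;  69690 + 62035 = 131725

131725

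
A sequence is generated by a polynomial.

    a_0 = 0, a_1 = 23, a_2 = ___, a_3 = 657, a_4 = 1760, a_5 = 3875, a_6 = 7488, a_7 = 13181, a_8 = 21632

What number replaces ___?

Using the last 6 terms:
Δ: 1103, 2115, 3613, 5693, 8451
Δ²: 1012, 1498, 2080, 2758
Δ³: 486, 582, 678
Δ⁴: 96, 96
Constant fourth difference = 96.
Extend backward: 486 − 96 = 390;  1012 − 390 = 622;  1103 − 622 = 481;  657 − 481 = 176

176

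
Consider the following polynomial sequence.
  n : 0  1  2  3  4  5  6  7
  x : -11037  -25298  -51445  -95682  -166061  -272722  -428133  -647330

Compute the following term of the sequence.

Δ: -14261  -26147  -44237  -70379  -106661  -155411  -219197
Δ²: -11886  -18090  -26142  -36282  -48750  -63786
Δ³: -6204  -8052  -10140  -12468  -15036
Δ⁴: -1848  -2088  -2328  -2568
Δ⁵: -240  -240  -240
The fifth differences are constant (-240).
-2568 − 240 = -2808;  -15036 − 2808 = -17844;  -63786 − 17844 = -81630;  -219197 − 81630 = -300827;  -647330 − 300827 = -948157

-948157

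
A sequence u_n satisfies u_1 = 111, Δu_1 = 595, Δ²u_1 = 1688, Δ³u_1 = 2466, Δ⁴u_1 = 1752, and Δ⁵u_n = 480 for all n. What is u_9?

Build the table forward from the leading diagonal:
Δ⁵: 480, 480, 480, 480, 480, 480, 480, 480, 480
Δ⁴: 1752, 2232, 2712, 3192, 3672, 4152, 4632, 5112, 5592
Δ³: 2466, 4218, 6450, 9162, 12354, 16026, 20178, 24810, 29922
Δ²: 1688, 4154, 8372, 14822, 23984, 36338, 52364, 72542, 97352
Δ: 595, 2283, 6437, 14809, 29631, 53615, 89953, 142317, 214859
u: 111, 706, 2989, 9426, 24235, 53866, 107481, 197434, 339751

339751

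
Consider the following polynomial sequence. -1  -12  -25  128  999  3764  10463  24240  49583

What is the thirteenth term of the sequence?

Δ: -11, -13, 153, 871, 2765, 6699, 13777, 25343
Δ²: -2, 166, 718, 1894, 3934, 7078, 11566
Δ³: 168, 552, 1176, 2040, 3144, 4488
Δ⁴: 384, 624, 864, 1104, 1344
Δ⁵: 240, 240, 240, 240
Fifth differences constant at 240.
1344 + 240 = 1584;  4488 + 1584 = 6072;  11566 + 6072 = 17638;  25343 + 17638 = 42981;  49583 + 42981 = 92564
1584 + 240 = 1824;  6072 + 1824 = 7896;  17638 + 7896 = 25534;  42981 + 25534 = 68515;  92564 + 68515 = 161079
1824 + 240 = 2064;  7896 + 2064 = 9960;  25534 + 9960 = 35494;  68515 + 35494 = 104009;  161079 + 104009 = 265088
2064 + 240 = 2304;  9960 + 2304 = 12264;  35494 + 12264 = 47758;  104009 + 47758 = 151767;  265088 + 151767 = 416855

416855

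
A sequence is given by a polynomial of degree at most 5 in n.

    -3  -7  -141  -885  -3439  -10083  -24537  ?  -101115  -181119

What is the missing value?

-52321

Using the first 7 terms:
Δ: -4, -134, -744, -2554, -6644, -14454
Δ²: -130, -610, -1810, -4090, -7810
Δ³: -480, -1200, -2280, -3720
Δ⁴: -720, -1080, -1440
Δ⁵: -360, -360
Constant fifth difference = -360.
Extend forward: -1440 − 360 = -1800;  -3720 − 1800 = -5520;  -7810 − 5520 = -13330;  -14454 − 13330 = -27784;  -24537 − 27784 = -52321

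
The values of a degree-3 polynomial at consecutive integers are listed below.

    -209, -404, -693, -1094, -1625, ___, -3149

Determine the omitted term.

Using the first 5 terms:
-195, -289, -401, -531
-94, -112, -130
-18, -18
Constant third difference = -18.
Extend forward: -130 − 18 = -148;  -531 − 148 = -679;  -1625 − 679 = -2304

-2304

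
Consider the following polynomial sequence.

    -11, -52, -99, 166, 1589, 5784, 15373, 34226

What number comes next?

-41  -47  265  1423  4195  9589  18853
-6  312  1158  2772  5394  9264
318  846  1614  2622  3870
528  768  1008  1248
240  240  240
Fifth differences constant at 240.
1248 + 240 = 1488;  3870 + 1488 = 5358;  9264 + 5358 = 14622;  18853 + 14622 = 33475;  34226 + 33475 = 67701

67701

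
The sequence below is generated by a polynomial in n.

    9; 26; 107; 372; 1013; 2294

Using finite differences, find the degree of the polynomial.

4

First differences: 17, 81, 265, 641, 1281
Second differences: 64, 184, 376, 640
Third differences: 120, 192, 264
Fourth differences: 72, 72
The fourth differences are constant, so the polynomial has degree 4.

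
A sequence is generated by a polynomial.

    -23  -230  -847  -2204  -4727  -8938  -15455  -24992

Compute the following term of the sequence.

First differences: -207  -617  -1357  -2523  -4211  -6517  -9537
Second differences: -410  -740  -1166  -1688  -2306  -3020
Third differences: -330  -426  -522  -618  -714
Fourth differences: -96  -96  -96  -96
The fourth differences are constant (-96).
-714 − 96 = -810;  -3020 − 810 = -3830;  -9537 − 3830 = -13367;  -24992 − 13367 = -38359

-38359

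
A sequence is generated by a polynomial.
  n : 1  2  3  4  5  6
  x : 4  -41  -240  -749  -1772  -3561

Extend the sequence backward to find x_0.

-45, -199, -509, -1023, -1789
-154, -310, -514, -766
-156, -204, -252
-48, -48
The fourth differences are constant at -48.
Work back: -156 + 48 = -108;  -154 + 108 = -46;  -45 + 46 = 1;  4 − 1 = 3

3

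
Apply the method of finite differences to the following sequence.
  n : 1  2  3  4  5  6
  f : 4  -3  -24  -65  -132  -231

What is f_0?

3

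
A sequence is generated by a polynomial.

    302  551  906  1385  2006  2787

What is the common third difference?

Δ: 249, 355, 479, 621, 781
Δ²: 106, 124, 142, 160
Δ³: 18, 18, 18

18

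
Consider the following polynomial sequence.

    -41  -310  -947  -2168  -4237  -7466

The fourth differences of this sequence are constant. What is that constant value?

-48

Δ: -269, -637, -1221, -2069, -3229
Δ²: -368, -584, -848, -1160
Δ³: -216, -264, -312
Δ⁴: -48, -48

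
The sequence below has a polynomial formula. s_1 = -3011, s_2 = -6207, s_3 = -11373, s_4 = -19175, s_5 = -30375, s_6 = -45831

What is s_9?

-127755

First differences: -3196, -5166, -7802, -11200, -15456
Second differences: -1970, -2636, -3398, -4256
Third differences: -666, -762, -858
Fourth differences: -96, -96
Fourth differences constant at -96.
-858 − 96 = -954;  -4256 − 954 = -5210;  -15456 − 5210 = -20666;  -45831 − 20666 = -66497
-954 − 96 = -1050;  -5210 − 1050 = -6260;  -20666 − 6260 = -26926;  -66497 − 26926 = -93423
-1050 − 96 = -1146;  -6260 − 1146 = -7406;  -26926 − 7406 = -34332;  -93423 − 34332 = -127755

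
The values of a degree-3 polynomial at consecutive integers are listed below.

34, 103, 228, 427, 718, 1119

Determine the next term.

First differences: 69 , 125 , 199 , 291 , 401
Second differences: 56 , 74 , 92 , 110
Third differences: 18 , 18 , 18
Third differences constant at 18.
110 + 18 = 128;  401 + 128 = 529;  1119 + 529 = 1648

1648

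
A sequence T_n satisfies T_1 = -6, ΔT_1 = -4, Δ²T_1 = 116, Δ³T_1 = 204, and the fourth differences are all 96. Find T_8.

Build the table forward from the leading diagonal:
Fourth differences: 96  96  96  96  96  96  96  96
Third differences: 204  300  396  492  588  684  780  876
Second differences: 116  320  620  1016  1508  2096  2780  3560
First differences: -4  112  432  1052  2068  3576  5672  8452
T: -6  -10  102  534  1586  3654  7230  12902

12902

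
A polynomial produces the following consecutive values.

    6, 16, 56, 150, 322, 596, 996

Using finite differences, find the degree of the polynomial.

3

D1: 10, 40, 94, 172, 274, 400
D2: 30, 54, 78, 102, 126
D3: 24, 24, 24, 24
The third differences are constant, so the polynomial has degree 3.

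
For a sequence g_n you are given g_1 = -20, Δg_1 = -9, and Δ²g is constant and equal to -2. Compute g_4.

-53

Build the table forward from the leading diagonal:
D2: -2, -2, -2, -2
D1: -9, -11, -13, -15
g: -20, -29, -40, -53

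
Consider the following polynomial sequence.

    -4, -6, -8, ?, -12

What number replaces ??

-10

Using the first 3 terms:
-2  -2
Constant first difference = -2.
Extend forward: -8 − 2 = -10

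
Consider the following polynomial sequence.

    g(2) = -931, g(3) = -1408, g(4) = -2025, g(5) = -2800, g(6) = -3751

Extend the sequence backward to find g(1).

D1: -477  -617  -775  -951
D2: -140  -158  -176
D3: -18  -18
The third differences are constant at -18.
Work back: -140 + 18 = -122;  -477 + 122 = -355;  -931 + 355 = -576

-576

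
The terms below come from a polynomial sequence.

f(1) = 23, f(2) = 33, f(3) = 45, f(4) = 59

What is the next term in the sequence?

75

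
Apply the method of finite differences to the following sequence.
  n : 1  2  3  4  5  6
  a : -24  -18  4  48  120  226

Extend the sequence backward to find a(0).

-20

6  22  44  72  106
16  22  28  34
6  6  6
The third differences are constant at 6.
Work back: 16 − 6 = 10;  6 − 10 = -4;  -24 + 4 = -20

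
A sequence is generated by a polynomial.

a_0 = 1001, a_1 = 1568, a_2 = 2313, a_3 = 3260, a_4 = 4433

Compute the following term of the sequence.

5856

D1: 567, 745, 947, 1173
D2: 178, 202, 226
D3: 24, 24
Constant third difference = 24, so extend:
226 + 24 = 250;  1173 + 250 = 1423;  4433 + 1423 = 5856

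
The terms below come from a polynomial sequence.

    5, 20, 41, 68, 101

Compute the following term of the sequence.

140

15  21  27  33
6  6  6
Constant second difference = 6, so extend:
33 + 6 = 39;  101 + 39 = 140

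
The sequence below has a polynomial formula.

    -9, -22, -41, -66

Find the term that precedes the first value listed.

-2

D1: -13  -19  -25
D2: -6  -6
The second differences are constant at -6.
Work back: -13 + 6 = -7;  -9 + 7 = -2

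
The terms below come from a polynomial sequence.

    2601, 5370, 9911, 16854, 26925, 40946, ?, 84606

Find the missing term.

59835

Using the first 6 terms:
Δ: 2769  4541  6943  10071  14021
Δ²: 1772  2402  3128  3950
Δ³: 630  726  822
Δ⁴: 96  96
Constant fourth difference = 96.
Extend forward: 822 + 96 = 918;  3950 + 918 = 4868;  14021 + 4868 = 18889;  40946 + 18889 = 59835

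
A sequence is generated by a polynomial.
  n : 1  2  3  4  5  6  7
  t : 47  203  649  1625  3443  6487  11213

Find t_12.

First differences: 156, 446, 976, 1818, 3044, 4726
Second differences: 290, 530, 842, 1226, 1682
Third differences: 240, 312, 384, 456
Fourth differences: 72, 72, 72
Constant fourth difference = 72, so extend:
456 + 72 = 528;  1682 + 528 = 2210;  4726 + 2210 = 6936;  11213 + 6936 = 18149
528 + 72 = 600;  2210 + 600 = 2810;  6936 + 2810 = 9746;  18149 + 9746 = 27895
600 + 72 = 672;  2810 + 672 = 3482;  9746 + 3482 = 13228;  27895 + 13228 = 41123
672 + 72 = 744;  3482 + 744 = 4226;  13228 + 4226 = 17454;  41123 + 17454 = 58577
744 + 72 = 816;  4226 + 816 = 5042;  17454 + 5042 = 22496;  58577 + 22496 = 81073

81073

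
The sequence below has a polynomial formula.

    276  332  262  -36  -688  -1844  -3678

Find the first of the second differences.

-126

D1: 56, -70, -298, -652, -1156, -1834
D2: -126, -228, -354, -504, -678
D3: -102, -126, -150, -174
D4: -24, -24, -24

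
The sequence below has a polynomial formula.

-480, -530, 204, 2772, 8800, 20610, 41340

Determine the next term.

Δ: -50  734  2568  6028  11810  20730
Δ²: 784  1834  3460  5782  8920
Δ³: 1050  1626  2322  3138
Δ⁴: 576  696  816
Δ⁵: 120  120
Constant fifth difference = 120, so extend:
816 + 120 = 936;  3138 + 936 = 4074;  8920 + 4074 = 12994;  20730 + 12994 = 33724;  41340 + 33724 = 75064

75064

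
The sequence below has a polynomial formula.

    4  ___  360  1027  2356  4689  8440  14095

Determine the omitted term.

Using the last 6 terms:
Δ: 667, 1329, 2333, 3751, 5655
Δ²: 662, 1004, 1418, 1904
Δ³: 342, 414, 486
Δ⁴: 72, 72
Constant fourth difference = 72.
Extend backward: 342 − 72 = 270;  662 − 270 = 392;  667 − 392 = 275;  360 − 275 = 85

85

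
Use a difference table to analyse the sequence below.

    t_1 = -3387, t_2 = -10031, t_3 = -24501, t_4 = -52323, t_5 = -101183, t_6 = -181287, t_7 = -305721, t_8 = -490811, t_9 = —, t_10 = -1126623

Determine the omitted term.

-756483

Using the first 8 terms:
Δ: -6644, -14470, -27822, -48860, -80104, -124434, -185090
Δ²: -7826, -13352, -21038, -31244, -44330, -60656
Δ³: -5526, -7686, -10206, -13086, -16326
Δ⁴: -2160, -2520, -2880, -3240
Δ⁵: -360, -360, -360
Constant fifth difference = -360.
Extend forward: -3240 − 360 = -3600;  -16326 − 3600 = -19926;  -60656 − 19926 = -80582;  -185090 − 80582 = -265672;  -490811 − 265672 = -756483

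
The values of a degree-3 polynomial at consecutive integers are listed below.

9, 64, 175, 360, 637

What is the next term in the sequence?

First differences: 55, 111, 185, 277
Second differences: 56, 74, 92
Third differences: 18, 18
Third differences constant at 18.
92 + 18 = 110;  277 + 110 = 387;  637 + 387 = 1024

1024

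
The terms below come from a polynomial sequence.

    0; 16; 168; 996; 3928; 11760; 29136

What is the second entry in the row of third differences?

1428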